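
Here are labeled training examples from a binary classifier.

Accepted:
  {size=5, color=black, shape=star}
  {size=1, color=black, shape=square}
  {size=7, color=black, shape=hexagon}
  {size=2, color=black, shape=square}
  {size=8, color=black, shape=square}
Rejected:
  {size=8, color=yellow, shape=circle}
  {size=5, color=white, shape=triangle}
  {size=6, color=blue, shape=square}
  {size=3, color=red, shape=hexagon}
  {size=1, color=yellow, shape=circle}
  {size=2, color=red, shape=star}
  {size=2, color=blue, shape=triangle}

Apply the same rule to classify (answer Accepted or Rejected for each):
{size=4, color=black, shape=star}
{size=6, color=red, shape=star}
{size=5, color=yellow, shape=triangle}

Accepted, Rejected, Rejected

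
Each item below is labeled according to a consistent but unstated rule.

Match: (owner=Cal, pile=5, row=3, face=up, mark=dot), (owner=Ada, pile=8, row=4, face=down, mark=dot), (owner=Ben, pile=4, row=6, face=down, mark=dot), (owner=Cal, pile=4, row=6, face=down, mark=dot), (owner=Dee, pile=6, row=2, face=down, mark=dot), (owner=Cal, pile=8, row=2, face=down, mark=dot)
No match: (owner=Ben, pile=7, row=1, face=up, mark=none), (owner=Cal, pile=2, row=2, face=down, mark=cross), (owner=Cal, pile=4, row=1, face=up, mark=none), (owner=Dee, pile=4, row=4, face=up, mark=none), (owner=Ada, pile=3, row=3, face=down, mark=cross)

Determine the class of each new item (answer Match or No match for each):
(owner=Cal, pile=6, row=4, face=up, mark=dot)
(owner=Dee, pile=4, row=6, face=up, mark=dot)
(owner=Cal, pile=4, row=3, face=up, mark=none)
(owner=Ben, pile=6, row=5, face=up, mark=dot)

Match, Match, No match, Match

One predicate separates the groups cleanly: mark is dot.
(owner=Cal, pile=6, row=4, face=up, mark=dot): mark is dot, fits → Match.
(owner=Dee, pile=4, row=6, face=up, mark=dot): mark is dot, fits → Match.
(owner=Cal, pile=4, row=3, face=up, mark=none): mark is none, fails the rule → No match.
(owner=Ben, pile=6, row=5, face=up, mark=dot): mark is dot, fits → Match.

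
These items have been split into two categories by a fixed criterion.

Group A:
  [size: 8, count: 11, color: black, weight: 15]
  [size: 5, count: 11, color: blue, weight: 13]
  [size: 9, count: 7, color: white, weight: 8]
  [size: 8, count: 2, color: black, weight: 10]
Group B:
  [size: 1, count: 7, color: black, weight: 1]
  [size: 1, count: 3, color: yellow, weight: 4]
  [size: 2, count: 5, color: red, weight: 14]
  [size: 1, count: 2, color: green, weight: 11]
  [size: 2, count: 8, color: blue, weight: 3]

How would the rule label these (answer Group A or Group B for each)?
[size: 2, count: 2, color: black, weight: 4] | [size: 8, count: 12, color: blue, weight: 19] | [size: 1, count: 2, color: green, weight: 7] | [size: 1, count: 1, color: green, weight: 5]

Every 'Group A' example satisfies: size ≥ 5. None of the 'Group B' examples do.

Group B, Group A, Group B, Group B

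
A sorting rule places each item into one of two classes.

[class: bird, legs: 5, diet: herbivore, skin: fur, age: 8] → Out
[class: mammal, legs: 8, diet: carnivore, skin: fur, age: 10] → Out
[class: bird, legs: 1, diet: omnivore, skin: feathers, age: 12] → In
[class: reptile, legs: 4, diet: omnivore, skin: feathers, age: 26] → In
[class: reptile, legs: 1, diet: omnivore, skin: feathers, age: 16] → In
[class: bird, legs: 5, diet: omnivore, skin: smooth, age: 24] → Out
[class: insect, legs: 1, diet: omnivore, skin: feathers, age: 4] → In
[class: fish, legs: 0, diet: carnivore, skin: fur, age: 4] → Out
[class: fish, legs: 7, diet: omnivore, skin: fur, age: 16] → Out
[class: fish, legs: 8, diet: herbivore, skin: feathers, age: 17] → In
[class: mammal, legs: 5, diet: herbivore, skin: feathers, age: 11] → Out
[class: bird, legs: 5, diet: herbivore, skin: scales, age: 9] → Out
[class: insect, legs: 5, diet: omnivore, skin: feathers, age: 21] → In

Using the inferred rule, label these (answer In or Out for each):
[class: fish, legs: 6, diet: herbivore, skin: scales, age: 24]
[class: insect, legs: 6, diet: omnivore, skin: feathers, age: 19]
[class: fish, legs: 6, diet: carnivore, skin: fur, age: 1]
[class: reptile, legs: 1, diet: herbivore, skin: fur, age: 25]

Out, In, Out, Out

'In' ⟺ skin is feathers AND age ≠ 11.
Out: [class: fish, legs: 6, diet: herbivore, skin: scales, age: 24], since skin is scales, age = 24.
In: [class: insect, legs: 6, diet: omnivore, skin: feathers, age: 19], since skin is feathers, age = 19.
Out: [class: fish, legs: 6, diet: carnivore, skin: fur, age: 1], since skin is fur, age = 1.
Out: [class: reptile, legs: 1, diet: herbivore, skin: fur, age: 25], since skin is fur, age = 25.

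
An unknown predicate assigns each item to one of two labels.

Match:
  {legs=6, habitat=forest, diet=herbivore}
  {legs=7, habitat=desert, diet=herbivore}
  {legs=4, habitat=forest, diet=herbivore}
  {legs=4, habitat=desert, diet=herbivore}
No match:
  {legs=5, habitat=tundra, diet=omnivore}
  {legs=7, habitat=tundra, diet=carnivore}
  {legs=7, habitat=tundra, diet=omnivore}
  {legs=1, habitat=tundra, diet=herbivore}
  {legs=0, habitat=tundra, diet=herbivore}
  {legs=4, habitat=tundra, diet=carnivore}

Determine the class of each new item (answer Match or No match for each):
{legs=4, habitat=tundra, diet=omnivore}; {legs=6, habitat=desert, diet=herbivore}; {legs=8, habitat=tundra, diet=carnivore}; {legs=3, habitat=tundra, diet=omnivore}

Rule: habitat is not tundra. This holds for each 'Match' example and fails for each 'No match' one.
No match: {legs=4, habitat=tundra, diet=omnivore}, since habitat is tundra.
Match: {legs=6, habitat=desert, diet=herbivore}, since habitat is desert.
No match: {legs=8, habitat=tundra, diet=carnivore}, since habitat is tundra.
No match: {legs=3, habitat=tundra, diet=omnivore}, since habitat is tundra.

No match, Match, No match, No match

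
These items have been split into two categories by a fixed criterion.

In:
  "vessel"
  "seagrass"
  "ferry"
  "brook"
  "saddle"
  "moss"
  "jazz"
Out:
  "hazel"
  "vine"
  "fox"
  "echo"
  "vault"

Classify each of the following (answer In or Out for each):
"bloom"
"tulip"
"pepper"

The classifier is using: has a double letter.
"bloom": 'oo' doubled — has this property, so In.
"tulip": no doubled letter — does not satisfy this, so Out.
"pepper": 'pp' doubled — has this property, so In.

In, Out, In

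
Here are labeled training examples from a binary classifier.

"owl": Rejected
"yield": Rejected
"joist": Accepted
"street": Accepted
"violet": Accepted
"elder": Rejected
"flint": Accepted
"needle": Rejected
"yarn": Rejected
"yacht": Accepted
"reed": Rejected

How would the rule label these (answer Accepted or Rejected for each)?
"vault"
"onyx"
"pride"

Accepted, Rejected, Rejected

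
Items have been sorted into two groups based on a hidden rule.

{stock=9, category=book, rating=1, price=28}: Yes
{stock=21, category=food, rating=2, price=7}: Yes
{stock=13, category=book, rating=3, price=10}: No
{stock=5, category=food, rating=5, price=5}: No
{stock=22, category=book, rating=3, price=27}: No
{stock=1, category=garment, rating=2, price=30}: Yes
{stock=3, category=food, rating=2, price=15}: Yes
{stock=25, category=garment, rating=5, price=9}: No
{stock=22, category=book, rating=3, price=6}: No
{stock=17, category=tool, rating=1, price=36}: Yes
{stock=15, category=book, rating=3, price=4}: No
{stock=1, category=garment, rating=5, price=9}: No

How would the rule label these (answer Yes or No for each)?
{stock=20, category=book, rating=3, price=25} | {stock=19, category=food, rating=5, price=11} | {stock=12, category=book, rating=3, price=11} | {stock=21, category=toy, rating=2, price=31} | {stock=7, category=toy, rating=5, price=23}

The distinguishing property — rating ≤ 2 — holds for all the 'Yes' cases and none of the 'No' cases.
{stock=20, category=book, rating=3, price=25}: rating = 3, doesn't match → No.
{stock=19, category=food, rating=5, price=11}: rating = 5, doesn't match → No.
{stock=12, category=book, rating=3, price=11}: rating = 3, doesn't match → No.
{stock=21, category=toy, rating=2, price=31}: rating = 2, matches → Yes.
{stock=7, category=toy, rating=5, price=23}: rating = 5, doesn't match → No.

No, No, No, Yes, No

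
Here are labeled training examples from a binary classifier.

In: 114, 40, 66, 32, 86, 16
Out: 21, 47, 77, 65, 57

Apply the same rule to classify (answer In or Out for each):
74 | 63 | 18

In, Out, In

'In' ⟺ even.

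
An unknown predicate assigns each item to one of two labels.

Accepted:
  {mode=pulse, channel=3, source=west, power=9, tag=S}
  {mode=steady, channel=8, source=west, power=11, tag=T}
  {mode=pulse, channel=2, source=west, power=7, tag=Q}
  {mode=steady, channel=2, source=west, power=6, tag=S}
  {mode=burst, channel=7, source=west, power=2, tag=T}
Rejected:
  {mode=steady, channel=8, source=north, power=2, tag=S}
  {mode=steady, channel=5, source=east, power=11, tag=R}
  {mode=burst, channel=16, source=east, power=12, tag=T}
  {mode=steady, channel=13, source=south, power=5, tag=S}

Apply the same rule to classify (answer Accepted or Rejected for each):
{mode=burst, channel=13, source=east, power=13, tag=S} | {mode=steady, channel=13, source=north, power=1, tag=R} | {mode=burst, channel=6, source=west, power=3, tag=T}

Rejected, Rejected, Accepted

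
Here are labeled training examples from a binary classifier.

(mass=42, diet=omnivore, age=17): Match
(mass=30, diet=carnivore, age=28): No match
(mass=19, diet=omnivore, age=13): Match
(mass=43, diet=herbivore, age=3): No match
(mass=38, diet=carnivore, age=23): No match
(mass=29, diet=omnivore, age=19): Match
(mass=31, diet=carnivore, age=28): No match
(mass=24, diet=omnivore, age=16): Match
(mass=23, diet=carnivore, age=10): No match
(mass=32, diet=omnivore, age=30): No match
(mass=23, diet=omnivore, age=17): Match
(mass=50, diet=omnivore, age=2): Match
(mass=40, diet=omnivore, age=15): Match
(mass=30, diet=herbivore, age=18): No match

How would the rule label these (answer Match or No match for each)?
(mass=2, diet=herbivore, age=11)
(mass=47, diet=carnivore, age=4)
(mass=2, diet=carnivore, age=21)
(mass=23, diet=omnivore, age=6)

No match, No match, No match, Match

The simplest hypothesis consistent with all the labels is: diet is omnivore AND age ≤ 19.
(mass=2, diet=herbivore, age=11): No match (diet is herbivore, age = 11). (mass=47, diet=carnivore, age=4): No match (diet is carnivore, age = 4). (mass=2, diet=carnivore, age=21): No match (diet is carnivore, age = 21). (mass=23, diet=omnivore, age=6): Match (diet is omnivore, age = 6).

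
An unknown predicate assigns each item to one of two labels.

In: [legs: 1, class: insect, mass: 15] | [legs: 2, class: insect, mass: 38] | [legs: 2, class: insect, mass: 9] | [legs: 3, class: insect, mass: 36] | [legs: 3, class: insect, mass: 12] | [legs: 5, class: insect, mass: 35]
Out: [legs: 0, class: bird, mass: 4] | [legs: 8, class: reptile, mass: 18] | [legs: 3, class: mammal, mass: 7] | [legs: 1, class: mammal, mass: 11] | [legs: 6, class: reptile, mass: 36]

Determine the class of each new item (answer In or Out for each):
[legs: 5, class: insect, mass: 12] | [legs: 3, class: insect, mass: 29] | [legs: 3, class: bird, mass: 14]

A rule that fits every label: class is insect — true of each 'In' example, false of each 'Out' one.
[legs: 5, class: insect, mass: 12] — class is insect, hence In. [legs: 3, class: insect, mass: 29] — class is insect, hence In. [legs: 3, class: bird, mass: 14] — class is bird, hence Out.

In, In, Out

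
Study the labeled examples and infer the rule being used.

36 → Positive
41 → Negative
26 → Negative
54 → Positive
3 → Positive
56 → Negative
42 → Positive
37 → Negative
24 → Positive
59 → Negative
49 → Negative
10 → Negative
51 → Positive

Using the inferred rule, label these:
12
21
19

The rule appears to be: multiple of 3.
Positive: 12, since 12 = 3·4.
Positive: 21, since 21 = 3·7.
Negative: 19, since 19 = 3·6 + 1.

Positive, Positive, Negative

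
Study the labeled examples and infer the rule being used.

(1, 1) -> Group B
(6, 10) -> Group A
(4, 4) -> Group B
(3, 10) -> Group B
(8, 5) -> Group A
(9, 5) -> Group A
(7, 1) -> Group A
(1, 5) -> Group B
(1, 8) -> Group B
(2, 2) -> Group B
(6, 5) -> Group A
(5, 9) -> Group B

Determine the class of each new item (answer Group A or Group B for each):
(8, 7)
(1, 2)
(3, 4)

Group A, Group B, Group B

'Group A' ⟺ first ≥ 6.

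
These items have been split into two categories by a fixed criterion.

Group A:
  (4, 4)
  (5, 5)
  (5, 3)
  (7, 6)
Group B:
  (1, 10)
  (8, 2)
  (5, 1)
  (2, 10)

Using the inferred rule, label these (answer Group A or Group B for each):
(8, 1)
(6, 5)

Group B, Group A

Every 'Group A' example satisfies: min ≥ 3. None of the 'Group B' examples do.
(8, 1): min 1, does not pass → Group B.
(6, 5): min 5, satisfies this → Group A.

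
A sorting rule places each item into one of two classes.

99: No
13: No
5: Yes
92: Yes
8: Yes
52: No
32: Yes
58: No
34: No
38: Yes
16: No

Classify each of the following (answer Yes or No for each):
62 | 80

The rule appears to be: ≡ 2 (mod 3).

Yes, Yes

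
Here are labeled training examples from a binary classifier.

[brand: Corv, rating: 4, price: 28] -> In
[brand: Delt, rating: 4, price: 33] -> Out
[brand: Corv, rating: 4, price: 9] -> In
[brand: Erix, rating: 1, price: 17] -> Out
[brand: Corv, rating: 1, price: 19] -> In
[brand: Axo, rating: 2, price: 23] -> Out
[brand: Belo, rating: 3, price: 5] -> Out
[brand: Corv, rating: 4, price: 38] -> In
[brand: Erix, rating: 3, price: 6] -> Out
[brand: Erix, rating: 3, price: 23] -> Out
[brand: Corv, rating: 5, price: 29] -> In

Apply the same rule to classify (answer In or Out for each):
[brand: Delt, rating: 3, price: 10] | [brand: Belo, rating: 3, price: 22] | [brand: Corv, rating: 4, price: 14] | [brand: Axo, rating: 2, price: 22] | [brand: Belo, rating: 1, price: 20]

The classifier is using: brand is Corv.
[brand: Delt, rating: 3, price: 10] → brand is Delt → Out.
[brand: Belo, rating: 3, price: 22] → brand is Belo → Out.
[brand: Corv, rating: 4, price: 14] → brand is Corv → In.
[brand: Axo, rating: 2, price: 22] → brand is Axo → Out.
[brand: Belo, rating: 1, price: 20] → brand is Belo → Out.

Out, Out, In, Out, Out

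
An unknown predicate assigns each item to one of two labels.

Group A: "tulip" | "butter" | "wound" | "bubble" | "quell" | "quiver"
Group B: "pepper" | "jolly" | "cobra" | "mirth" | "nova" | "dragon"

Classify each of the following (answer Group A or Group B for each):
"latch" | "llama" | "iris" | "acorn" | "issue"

Group B, Group B, Group B, Group B, Group A

One predicate separates the groups cleanly: contains 'u'.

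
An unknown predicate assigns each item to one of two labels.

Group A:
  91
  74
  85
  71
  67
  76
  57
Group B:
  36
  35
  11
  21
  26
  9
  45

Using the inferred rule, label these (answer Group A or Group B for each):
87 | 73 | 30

Group A, Group A, Group B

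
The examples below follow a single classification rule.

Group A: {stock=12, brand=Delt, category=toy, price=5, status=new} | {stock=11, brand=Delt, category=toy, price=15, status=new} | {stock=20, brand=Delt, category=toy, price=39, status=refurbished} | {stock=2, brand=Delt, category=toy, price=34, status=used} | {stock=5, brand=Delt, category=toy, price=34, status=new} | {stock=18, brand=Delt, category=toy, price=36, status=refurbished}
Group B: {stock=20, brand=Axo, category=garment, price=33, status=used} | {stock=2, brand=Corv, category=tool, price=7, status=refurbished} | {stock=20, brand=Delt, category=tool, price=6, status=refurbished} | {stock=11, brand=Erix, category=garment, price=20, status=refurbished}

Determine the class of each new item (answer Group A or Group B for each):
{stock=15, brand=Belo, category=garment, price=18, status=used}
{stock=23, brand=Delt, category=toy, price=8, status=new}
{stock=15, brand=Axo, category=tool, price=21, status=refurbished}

The classifier is using: category is toy.

Group B, Group A, Group B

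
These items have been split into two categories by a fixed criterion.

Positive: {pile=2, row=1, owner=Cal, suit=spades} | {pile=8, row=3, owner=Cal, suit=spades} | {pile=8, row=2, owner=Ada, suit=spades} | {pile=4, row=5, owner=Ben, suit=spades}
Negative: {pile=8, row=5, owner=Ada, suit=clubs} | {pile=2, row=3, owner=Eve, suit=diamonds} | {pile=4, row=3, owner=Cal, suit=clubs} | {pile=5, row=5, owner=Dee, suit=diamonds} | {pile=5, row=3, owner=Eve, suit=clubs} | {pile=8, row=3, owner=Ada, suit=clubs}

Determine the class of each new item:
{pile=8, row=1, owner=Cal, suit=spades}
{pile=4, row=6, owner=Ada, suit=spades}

Every 'Positive' example satisfies: suit is spades. None of the 'Negative' examples do.

Positive, Positive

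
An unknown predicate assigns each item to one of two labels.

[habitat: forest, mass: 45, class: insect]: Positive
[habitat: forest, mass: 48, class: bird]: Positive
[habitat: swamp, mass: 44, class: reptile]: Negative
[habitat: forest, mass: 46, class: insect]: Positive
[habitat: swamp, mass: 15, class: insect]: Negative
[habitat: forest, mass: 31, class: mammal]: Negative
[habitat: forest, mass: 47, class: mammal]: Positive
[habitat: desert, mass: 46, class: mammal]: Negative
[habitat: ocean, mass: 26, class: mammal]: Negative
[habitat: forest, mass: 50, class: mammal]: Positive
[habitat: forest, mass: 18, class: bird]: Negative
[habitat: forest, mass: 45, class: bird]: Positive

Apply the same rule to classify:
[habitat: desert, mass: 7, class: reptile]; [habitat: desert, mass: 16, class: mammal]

Rule: habitat is forest AND mass ≥ 44. This holds for each 'Positive' example and fails for each 'Negative' one.
[habitat: desert, mass: 7, class: reptile]: habitat is desert, mass = 7, fails this test → Negative.
[habitat: desert, mass: 16, class: mammal]: habitat is desert, mass = 16, fails this test → Negative.

Negative, Negative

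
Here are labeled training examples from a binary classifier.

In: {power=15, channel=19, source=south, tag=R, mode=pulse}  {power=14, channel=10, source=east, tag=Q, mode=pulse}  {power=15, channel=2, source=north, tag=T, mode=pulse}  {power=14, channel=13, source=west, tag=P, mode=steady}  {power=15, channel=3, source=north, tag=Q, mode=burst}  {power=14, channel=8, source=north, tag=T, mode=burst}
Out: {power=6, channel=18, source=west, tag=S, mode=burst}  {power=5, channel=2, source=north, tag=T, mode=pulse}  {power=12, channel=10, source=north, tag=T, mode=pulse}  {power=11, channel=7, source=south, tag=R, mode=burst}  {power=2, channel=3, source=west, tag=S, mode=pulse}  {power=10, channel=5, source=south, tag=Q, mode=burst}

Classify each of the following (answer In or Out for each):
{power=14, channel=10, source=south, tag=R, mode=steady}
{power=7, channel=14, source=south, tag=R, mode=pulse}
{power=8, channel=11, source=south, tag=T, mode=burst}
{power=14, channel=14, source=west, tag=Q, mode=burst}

A rule that fits every label: power ≥ 14 — true of each 'In' example, false of each 'Out' one.
{power=14, channel=10, source=south, tag=R, mode=steady} → power = 14 → In.
{power=7, channel=14, source=south, tag=R, mode=pulse} → power = 7 → Out.
{power=8, channel=11, source=south, tag=T, mode=burst} → power = 8 → Out.
{power=14, channel=14, source=west, tag=Q, mode=burst} → power = 14 → In.

In, Out, Out, In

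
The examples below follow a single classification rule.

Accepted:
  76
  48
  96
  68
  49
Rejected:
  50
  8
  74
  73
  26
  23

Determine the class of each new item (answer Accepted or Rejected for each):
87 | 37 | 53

The pattern is that an item is 'Accepted' exactly when: digit sum ≥ 12.
87: digit sum 8+7 = 15 — checks out, so Accepted.
37: digit sum 3+7 = 10 — does not satisfy this, so Rejected.
53: digit sum 5+3 = 8 — does not satisfy this, so Rejected.

Accepted, Rejected, Rejected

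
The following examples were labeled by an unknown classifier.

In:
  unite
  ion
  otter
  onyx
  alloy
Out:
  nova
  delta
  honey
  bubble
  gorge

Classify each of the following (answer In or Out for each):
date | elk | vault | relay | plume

Every 'In' example satisfies: starts with a vowel. None of the 'Out' examples do.
date: starts with 'd' — doesn't qualify, so Out. elk: starts with 'e' — satisfies this, so In. vault: starts with 'v' — doesn't qualify, so Out. relay: starts with 'r' — doesn't qualify, so Out. plume: starts with 'p' — doesn't qualify, so Out.

Out, In, Out, Out, Out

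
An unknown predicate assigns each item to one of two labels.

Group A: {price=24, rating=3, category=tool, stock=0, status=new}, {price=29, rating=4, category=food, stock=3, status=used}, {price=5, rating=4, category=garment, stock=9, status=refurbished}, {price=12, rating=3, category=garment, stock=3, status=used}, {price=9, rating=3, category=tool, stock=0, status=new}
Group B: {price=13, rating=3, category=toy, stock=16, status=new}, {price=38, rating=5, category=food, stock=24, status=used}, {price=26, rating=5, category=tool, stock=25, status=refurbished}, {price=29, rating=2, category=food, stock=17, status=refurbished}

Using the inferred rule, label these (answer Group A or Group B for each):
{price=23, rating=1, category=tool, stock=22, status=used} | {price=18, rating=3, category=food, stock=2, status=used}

The rule appears to be: stock ≤ 9.
{price=23, rating=1, category=tool, stock=22, status=used} → stock = 22 → Group B. {price=18, rating=3, category=food, stock=2, status=used} → stock = 2 → Group A.

Group B, Group A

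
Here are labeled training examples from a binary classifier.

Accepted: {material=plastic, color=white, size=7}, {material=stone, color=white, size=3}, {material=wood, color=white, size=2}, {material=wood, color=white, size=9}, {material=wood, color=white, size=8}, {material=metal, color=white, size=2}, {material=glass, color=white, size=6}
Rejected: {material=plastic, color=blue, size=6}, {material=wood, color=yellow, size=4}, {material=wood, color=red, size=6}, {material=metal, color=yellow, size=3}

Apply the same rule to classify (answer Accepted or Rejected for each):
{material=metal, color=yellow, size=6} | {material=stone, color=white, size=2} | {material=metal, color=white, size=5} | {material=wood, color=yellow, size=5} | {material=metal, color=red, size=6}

'Accepted' ⟺ color is white.
{material=metal, color=yellow, size=6} → color is yellow → Rejected.
{material=stone, color=white, size=2} → color is white → Accepted.
{material=metal, color=white, size=5} → color is white → Accepted.
{material=wood, color=yellow, size=5} → color is yellow → Rejected.
{material=metal, color=red, size=6} → color is red → Rejected.

Rejected, Accepted, Accepted, Rejected, Rejected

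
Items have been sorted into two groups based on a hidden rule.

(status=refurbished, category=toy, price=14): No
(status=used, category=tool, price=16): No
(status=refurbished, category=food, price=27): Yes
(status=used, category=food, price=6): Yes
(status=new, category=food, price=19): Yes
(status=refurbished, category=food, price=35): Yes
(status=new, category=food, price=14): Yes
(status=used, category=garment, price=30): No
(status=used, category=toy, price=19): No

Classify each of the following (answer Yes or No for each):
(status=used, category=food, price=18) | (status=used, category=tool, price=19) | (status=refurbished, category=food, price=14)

Yes, No, Yes

Checking candidate rules against both groups, what survives is: category is food.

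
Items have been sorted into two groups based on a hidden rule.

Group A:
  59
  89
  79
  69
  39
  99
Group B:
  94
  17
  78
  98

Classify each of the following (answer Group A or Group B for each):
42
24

Group B, Group B

The simplest hypothesis consistent with all the labels is: ends in digit 9.
42: last digit 2, does not satisfy this → Group B.
24: last digit 4, does not satisfy this → Group B.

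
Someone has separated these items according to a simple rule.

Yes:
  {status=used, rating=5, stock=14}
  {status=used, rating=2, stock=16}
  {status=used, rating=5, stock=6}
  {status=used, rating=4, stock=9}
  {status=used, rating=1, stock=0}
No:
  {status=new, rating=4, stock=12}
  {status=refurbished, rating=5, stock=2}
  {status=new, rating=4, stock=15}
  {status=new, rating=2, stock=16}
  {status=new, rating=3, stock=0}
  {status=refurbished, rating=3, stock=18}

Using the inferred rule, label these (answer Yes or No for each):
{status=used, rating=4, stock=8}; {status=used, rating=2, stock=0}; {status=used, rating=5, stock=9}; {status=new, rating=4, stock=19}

Yes, Yes, Yes, No

The simplest hypothesis consistent with all the labels is: status is used.
Yes: {status=used, rating=4, stock=8}, since status is used.
Yes: {status=used, rating=2, stock=0}, since status is used.
Yes: {status=used, rating=5, stock=9}, since status is used.
No: {status=new, rating=4, stock=19}, since status is new.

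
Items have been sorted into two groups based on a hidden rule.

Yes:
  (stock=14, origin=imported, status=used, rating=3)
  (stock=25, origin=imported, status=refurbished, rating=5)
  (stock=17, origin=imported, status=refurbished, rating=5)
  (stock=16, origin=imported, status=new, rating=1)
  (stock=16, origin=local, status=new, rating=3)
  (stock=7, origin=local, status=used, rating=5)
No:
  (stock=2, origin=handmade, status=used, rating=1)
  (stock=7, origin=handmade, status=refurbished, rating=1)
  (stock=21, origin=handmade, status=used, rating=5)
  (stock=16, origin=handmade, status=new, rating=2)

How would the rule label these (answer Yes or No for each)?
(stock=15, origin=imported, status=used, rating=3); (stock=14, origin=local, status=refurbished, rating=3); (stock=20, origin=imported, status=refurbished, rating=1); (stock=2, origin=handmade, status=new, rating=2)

Yes, Yes, Yes, No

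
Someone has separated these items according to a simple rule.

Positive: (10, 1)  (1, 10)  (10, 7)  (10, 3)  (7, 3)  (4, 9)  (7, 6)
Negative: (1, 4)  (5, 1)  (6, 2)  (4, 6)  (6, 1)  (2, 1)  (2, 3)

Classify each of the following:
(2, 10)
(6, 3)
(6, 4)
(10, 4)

Positive, Negative, Negative, Positive

Rule: max ≥ 7. This holds for each 'Positive' example and fails for each 'Negative' one.
(2, 10): Positive (max 10).
(6, 3): Negative (max 6).
(6, 4): Negative (max 6).
(10, 4): Positive (max 10).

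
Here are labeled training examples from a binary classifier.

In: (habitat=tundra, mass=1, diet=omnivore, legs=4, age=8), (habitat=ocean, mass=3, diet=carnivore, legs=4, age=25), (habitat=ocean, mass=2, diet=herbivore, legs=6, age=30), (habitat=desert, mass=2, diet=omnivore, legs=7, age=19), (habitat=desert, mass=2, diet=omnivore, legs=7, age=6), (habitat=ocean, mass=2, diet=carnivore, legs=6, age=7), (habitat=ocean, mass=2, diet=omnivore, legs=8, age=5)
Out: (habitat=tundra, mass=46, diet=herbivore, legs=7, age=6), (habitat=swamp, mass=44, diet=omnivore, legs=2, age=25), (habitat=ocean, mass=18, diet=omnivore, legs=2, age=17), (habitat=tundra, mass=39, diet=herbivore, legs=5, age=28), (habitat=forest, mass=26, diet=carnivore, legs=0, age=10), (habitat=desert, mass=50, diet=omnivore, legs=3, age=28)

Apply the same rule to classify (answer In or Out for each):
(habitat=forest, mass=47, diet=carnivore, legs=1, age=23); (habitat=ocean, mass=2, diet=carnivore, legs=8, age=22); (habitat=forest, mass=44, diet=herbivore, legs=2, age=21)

Rule: mass ≤ 3. This holds for each 'In' example and fails for each 'Out' one.
(habitat=forest, mass=47, diet=carnivore, legs=1, age=23): mass = 47, does not fit → Out.
(habitat=ocean, mass=2, diet=carnivore, legs=8, age=22): mass = 2, checks out → In.
(habitat=forest, mass=44, diet=herbivore, legs=2, age=21): mass = 44, does not fit → Out.

Out, In, Out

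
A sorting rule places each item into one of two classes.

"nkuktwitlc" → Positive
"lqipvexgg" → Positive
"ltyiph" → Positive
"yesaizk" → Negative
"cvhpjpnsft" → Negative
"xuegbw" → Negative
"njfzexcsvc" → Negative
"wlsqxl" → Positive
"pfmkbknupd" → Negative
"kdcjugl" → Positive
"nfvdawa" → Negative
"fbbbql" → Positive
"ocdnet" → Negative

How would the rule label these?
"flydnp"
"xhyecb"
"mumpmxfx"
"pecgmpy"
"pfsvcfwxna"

The rule appears to be: contains 'l'.
"flydnp" → has 'l' → Positive. "xhyecb" → no 'l' → Negative. "mumpmxfx" → no 'l' → Negative. "pecgmpy" → no 'l' → Negative. "pfsvcfwxna" → no 'l' → Negative.

Positive, Negative, Negative, Negative, Negative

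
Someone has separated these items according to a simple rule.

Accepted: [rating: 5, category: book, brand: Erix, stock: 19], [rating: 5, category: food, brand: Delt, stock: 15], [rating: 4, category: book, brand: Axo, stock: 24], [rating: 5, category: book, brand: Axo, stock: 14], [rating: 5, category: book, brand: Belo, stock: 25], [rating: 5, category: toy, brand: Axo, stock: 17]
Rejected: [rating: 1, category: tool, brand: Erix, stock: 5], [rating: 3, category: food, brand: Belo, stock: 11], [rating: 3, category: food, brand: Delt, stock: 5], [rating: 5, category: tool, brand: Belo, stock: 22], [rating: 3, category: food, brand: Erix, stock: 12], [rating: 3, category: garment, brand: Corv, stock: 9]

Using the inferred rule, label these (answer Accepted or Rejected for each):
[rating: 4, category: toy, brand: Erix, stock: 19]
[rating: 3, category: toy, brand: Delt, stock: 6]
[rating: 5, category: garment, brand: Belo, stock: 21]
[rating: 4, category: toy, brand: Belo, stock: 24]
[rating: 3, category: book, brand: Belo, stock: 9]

The pattern is that an item is 'Accepted' exactly when: stock ≠ 22 AND rating ≥ 4.
[rating: 4, category: toy, brand: Erix, stock: 19] — stock = 19, rating = 4, hence Accepted.
[rating: 3, category: toy, brand: Delt, stock: 6] — stock = 6, rating = 3, hence Rejected.
[rating: 5, category: garment, brand: Belo, stock: 21] — stock = 21, rating = 5, hence Accepted.
[rating: 4, category: toy, brand: Belo, stock: 24] — stock = 24, rating = 4, hence Accepted.
[rating: 3, category: book, brand: Belo, stock: 9] — stock = 9, rating = 3, hence Rejected.

Accepted, Rejected, Accepted, Accepted, Rejected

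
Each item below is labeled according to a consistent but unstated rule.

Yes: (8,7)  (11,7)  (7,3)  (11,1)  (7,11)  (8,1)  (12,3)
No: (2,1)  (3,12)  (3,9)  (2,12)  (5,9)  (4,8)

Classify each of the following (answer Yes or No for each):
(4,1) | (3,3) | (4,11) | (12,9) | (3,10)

No, No, No, Yes, No

The distinguishing property — first ≥ 7 — holds for all the 'Yes' cases and none of the 'No' cases.
No: (4,1), since first 4.
No: (3,3), since first 3.
No: (4,11), since first 4.
Yes: (12,9), since first 12.
No: (3,10), since first 3.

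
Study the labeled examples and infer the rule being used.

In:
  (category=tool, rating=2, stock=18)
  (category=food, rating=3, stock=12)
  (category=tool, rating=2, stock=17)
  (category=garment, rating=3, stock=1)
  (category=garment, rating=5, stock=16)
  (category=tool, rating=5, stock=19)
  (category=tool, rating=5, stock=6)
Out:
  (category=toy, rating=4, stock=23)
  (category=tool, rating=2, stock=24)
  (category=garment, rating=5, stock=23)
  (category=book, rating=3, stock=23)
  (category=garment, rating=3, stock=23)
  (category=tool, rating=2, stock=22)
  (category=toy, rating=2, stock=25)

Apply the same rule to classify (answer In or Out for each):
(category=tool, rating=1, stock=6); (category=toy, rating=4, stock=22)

In, Out

All 'In' examples share one property — stock ≤ 19 — and every 'Out' example lacks it.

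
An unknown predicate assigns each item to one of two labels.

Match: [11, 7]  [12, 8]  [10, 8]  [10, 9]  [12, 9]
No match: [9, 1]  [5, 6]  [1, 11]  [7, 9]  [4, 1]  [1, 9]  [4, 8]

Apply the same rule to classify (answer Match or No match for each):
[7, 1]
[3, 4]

Every 'Match' example satisfies: sum ≥ 18. None of the 'No match' examples do.
[7, 1]: 7+1 = 8, does not satisfy this → No match.
[3, 4]: 3+4 = 7, does not satisfy this → No match.

No match, No match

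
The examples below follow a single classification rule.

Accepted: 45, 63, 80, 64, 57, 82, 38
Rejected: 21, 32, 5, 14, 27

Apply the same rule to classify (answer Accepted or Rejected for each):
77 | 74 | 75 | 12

Accepted, Accepted, Accepted, Rejected

The distinguishing property — at least 38 — holds for all the 'Accepted' cases and none of the 'Rejected' cases.
77: 77 ≥ 38 — checks out, so Accepted.
74: 74 ≥ 38 — checks out, so Accepted.
75: 75 ≥ 38 — checks out, so Accepted.
12: 12 < 38 — fails this test, so Rejected.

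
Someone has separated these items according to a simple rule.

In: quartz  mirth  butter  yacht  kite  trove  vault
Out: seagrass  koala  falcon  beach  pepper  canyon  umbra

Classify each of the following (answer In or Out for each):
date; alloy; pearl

In, Out, Out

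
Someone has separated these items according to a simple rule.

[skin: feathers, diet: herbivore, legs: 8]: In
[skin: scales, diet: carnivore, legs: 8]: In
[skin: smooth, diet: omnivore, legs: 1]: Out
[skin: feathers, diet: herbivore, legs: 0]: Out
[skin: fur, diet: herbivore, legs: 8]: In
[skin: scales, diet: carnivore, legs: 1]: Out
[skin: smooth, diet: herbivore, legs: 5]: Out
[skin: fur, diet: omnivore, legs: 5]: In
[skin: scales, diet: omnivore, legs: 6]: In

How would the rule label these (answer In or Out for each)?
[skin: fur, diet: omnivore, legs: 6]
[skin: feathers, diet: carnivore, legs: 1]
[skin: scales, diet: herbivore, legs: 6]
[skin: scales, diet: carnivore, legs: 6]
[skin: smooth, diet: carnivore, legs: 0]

In, Out, In, In, Out

The distinguishing property — skin is fur OR legs ≥ 6 — holds for all the 'In' cases and none of the 'Out' cases.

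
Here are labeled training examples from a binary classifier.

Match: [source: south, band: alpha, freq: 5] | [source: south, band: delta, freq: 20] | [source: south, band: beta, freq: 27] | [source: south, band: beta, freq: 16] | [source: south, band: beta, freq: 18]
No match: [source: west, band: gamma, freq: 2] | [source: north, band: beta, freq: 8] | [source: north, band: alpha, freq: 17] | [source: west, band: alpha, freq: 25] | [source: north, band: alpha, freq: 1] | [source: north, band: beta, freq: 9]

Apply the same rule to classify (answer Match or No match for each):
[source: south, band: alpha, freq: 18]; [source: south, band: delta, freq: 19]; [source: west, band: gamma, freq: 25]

One predicate separates the groups cleanly: source is south.
[source: south, band: alpha, freq: 18] → source is south → Match.
[source: south, band: delta, freq: 19] → source is south → Match.
[source: west, band: gamma, freq: 25] → source is west → No match.

Match, Match, No match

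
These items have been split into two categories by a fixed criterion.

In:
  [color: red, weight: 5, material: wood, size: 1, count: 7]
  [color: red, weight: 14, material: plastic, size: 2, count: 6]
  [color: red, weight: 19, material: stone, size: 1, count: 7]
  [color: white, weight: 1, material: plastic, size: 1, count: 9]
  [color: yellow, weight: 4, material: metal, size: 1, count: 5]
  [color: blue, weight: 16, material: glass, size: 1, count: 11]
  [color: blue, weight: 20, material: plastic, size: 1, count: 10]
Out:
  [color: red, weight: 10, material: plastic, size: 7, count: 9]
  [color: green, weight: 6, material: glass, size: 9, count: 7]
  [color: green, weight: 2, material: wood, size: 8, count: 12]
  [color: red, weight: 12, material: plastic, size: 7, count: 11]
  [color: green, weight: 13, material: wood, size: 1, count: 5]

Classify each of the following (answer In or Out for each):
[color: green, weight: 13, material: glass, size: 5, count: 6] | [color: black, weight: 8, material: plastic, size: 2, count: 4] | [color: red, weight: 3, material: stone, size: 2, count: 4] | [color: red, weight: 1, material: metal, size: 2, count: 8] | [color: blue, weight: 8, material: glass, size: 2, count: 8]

Out, In, In, In, In

A rule that fits every label: size ≤ 2 AND weight ≠ 13 — true of each 'In' example, false of each 'Out' one.
[color: green, weight: 13, material: glass, size: 5, count: 6]: size = 5, weight = 13, fails this test → Out. [color: black, weight: 8, material: plastic, size: 2, count: 4]: size = 2, weight = 8, fits → In. [color: red, weight: 3, material: stone, size: 2, count: 4]: size = 2, weight = 3, fits → In. [color: red, weight: 1, material: metal, size: 2, count: 8]: size = 2, weight = 1, fits → In. [color: blue, weight: 8, material: glass, size: 2, count: 8]: size = 2, weight = 8, fits → In.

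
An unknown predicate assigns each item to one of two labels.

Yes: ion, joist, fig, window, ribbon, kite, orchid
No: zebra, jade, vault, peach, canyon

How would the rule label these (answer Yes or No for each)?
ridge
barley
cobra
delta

Yes, No, No, No

Rule: contains 'i'. This holds for each 'Yes' example and fails for each 'No' one.
ridge — has 'i', hence Yes. barley — no 'i', hence No. cobra — no 'i', hence No. delta — no 'i', hence No.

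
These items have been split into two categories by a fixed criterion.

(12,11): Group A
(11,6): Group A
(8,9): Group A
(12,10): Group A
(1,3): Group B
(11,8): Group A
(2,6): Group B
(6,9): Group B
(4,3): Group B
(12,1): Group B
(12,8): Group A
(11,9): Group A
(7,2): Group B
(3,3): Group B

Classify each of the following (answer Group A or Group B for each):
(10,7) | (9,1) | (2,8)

A rule that fits every label: sum ≥ 17 — true of each 'Group A' example, false of each 'Group B' one.
(10,7): 10+7 = 17 — fits, so Group A.
(9,1): 9+1 = 10 — does not pass, so Group B.
(2,8): 2+8 = 10 — does not pass, so Group B.

Group A, Group B, Group B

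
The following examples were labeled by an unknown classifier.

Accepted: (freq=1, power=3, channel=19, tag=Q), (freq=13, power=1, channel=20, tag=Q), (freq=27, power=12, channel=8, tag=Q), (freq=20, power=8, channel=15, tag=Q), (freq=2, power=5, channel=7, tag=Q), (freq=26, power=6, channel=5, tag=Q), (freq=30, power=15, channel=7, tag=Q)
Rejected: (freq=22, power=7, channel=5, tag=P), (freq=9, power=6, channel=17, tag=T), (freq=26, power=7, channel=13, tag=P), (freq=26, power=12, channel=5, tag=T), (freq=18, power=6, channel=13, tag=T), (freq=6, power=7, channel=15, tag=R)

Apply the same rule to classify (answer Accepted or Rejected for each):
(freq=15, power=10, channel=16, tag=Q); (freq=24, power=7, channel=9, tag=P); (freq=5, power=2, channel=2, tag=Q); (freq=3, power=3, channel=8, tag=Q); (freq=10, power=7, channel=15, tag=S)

Checking candidate rules against both groups, what survives is: tag is Q.
(freq=15, power=10, channel=16, tag=Q) — tag is Q, hence Accepted.
(freq=24, power=7, channel=9, tag=P) — tag is P, hence Rejected.
(freq=5, power=2, channel=2, tag=Q) — tag is Q, hence Accepted.
(freq=3, power=3, channel=8, tag=Q) — tag is Q, hence Accepted.
(freq=10, power=7, channel=15, tag=S) — tag is S, hence Rejected.

Accepted, Rejected, Accepted, Accepted, Rejected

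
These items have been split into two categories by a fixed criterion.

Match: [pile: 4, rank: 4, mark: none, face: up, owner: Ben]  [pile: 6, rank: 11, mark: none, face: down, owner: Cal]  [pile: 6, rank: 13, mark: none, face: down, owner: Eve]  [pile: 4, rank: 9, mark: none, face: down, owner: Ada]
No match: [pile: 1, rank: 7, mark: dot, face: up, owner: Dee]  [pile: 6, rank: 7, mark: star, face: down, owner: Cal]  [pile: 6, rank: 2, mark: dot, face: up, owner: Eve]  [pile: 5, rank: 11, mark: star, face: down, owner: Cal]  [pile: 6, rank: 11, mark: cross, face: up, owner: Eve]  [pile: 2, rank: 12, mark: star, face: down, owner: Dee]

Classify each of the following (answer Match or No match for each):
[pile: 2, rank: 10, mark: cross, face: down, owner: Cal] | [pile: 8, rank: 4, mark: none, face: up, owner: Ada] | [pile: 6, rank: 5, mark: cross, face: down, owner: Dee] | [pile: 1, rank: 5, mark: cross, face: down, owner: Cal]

Checking candidate rules against both groups, what survives is: mark is none.
[pile: 2, rank: 10, mark: cross, face: down, owner: Cal] — mark is cross, hence No match. [pile: 8, rank: 4, mark: none, face: up, owner: Ada] — mark is none, hence Match. [pile: 6, rank: 5, mark: cross, face: down, owner: Dee] — mark is cross, hence No match. [pile: 1, rank: 5, mark: cross, face: down, owner: Cal] — mark is cross, hence No match.

No match, Match, No match, No match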